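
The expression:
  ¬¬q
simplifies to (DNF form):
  q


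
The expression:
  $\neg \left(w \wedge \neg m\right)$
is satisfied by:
  {m: True, w: False}
  {w: False, m: False}
  {w: True, m: True}


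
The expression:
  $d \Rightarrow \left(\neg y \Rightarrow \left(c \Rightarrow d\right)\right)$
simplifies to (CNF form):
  $\text{True}$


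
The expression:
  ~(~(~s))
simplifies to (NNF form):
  ~s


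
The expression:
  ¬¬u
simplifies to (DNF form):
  u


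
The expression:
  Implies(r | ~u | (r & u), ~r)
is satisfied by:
  {r: False}


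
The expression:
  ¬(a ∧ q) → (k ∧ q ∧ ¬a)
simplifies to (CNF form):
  q ∧ (a ∨ k)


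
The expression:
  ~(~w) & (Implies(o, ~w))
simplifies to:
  w & ~o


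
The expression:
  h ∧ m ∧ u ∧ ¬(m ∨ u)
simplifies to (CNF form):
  False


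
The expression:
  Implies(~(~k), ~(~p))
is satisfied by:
  {p: True, k: False}
  {k: False, p: False}
  {k: True, p: True}


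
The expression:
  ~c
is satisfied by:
  {c: False}


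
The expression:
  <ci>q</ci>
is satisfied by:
  {q: True}


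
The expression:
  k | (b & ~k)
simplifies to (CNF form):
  b | k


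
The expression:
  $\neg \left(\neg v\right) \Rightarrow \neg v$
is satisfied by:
  {v: False}


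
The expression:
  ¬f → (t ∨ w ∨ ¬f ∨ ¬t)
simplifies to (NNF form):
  True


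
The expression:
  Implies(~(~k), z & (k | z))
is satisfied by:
  {z: True, k: False}
  {k: False, z: False}
  {k: True, z: True}


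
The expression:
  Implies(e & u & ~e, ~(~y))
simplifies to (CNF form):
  True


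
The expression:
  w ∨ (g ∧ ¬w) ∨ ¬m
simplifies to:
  g ∨ w ∨ ¬m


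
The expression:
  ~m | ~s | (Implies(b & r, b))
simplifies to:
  True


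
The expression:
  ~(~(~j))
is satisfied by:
  {j: False}


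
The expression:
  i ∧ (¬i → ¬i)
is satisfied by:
  {i: True}


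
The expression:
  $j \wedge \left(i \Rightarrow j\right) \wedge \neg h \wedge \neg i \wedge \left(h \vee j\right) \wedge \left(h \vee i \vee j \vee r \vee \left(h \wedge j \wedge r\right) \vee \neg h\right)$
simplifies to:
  $j \wedge \neg h \wedge \neg i$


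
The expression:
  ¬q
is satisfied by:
  {q: False}


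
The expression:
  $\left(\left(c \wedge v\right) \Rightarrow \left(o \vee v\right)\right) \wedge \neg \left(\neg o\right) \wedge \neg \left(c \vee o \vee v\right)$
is never true.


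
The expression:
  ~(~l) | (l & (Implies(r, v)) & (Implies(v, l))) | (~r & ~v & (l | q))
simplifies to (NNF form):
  l | (q & ~r & ~v)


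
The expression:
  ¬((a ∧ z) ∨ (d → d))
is never true.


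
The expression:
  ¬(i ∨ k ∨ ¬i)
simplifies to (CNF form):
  False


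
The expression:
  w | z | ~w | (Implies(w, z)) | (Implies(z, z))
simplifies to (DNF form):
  True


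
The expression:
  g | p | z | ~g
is always true.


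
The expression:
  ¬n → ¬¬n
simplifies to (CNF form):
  n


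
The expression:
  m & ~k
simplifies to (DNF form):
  m & ~k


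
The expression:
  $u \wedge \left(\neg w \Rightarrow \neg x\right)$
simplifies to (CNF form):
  $u \wedge \left(w \vee \neg x\right)$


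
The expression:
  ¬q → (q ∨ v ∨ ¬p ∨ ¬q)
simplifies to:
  True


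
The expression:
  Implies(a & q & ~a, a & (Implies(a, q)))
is always true.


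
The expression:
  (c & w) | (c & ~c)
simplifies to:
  c & w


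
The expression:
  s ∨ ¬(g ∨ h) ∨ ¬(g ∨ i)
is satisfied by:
  {s: True, h: False, g: False, i: False}
  {i: True, s: True, h: False, g: False}
  {s: True, h: True, g: False, i: False}
  {i: True, s: True, h: True, g: False}
  {s: True, g: True, h: False, i: False}
  {s: True, g: True, i: True, h: False}
  {s: True, g: True, h: True, i: False}
  {i: True, s: True, g: True, h: True}
  {i: False, h: False, g: False, s: False}
  {i: True, h: False, g: False, s: False}
  {h: True, i: False, g: False, s: False}


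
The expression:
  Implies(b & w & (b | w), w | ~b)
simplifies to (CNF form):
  True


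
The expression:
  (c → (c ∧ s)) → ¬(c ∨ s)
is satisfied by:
  {s: False}


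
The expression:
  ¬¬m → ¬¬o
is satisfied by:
  {o: True, m: False}
  {m: False, o: False}
  {m: True, o: True}


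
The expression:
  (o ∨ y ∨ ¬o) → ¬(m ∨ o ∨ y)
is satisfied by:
  {y: False, o: False, m: False}


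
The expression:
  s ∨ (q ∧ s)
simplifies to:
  s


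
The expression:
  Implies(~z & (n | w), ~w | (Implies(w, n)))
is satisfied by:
  {n: True, z: True, w: False}
  {n: True, w: False, z: False}
  {z: True, w: False, n: False}
  {z: False, w: False, n: False}
  {n: True, z: True, w: True}
  {n: True, w: True, z: False}
  {z: True, w: True, n: False}


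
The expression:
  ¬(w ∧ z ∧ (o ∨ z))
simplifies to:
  ¬w ∨ ¬z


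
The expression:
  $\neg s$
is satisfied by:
  {s: False}


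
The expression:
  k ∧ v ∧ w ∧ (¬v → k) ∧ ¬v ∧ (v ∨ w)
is never true.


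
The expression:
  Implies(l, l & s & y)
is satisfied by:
  {y: True, s: True, l: False}
  {y: True, s: False, l: False}
  {s: True, y: False, l: False}
  {y: False, s: False, l: False}
  {y: True, l: True, s: True}


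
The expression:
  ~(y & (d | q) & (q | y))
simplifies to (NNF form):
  ~y | (~d & ~q)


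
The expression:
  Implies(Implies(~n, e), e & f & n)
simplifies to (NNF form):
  (e | ~n) & (f | ~n) & (n | ~e)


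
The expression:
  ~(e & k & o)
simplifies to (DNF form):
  ~e | ~k | ~o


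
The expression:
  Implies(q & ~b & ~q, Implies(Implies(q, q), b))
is always true.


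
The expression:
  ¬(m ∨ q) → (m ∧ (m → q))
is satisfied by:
  {q: True, m: True}
  {q: True, m: False}
  {m: True, q: False}


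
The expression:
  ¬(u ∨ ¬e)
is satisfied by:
  {e: True, u: False}


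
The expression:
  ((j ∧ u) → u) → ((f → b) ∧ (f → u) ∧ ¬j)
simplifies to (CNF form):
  ¬j ∧ (b ∨ ¬f) ∧ (u ∨ ¬f)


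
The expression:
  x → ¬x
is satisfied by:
  {x: False}


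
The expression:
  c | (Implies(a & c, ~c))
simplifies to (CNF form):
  True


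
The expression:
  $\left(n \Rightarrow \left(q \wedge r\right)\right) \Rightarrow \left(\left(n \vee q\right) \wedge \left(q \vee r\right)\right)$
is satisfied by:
  {n: True, q: True}
  {n: True, q: False}
  {q: True, n: False}


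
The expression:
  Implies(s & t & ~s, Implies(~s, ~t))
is always true.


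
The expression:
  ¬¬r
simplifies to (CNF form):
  r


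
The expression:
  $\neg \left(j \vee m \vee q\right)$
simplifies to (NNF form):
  $\neg j \wedge \neg m \wedge \neg q$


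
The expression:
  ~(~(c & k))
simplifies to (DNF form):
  c & k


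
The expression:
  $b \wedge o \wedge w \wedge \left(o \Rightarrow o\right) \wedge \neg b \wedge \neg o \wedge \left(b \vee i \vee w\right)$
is never true.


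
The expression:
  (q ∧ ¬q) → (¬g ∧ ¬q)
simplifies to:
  True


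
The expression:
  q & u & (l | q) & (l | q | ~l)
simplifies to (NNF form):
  q & u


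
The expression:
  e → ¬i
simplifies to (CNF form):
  ¬e ∨ ¬i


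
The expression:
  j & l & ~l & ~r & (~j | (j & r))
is never true.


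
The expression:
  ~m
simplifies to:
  ~m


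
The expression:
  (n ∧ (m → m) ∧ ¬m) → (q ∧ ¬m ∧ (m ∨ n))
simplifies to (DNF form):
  m ∨ q ∨ ¬n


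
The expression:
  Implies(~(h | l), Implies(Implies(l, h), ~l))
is always true.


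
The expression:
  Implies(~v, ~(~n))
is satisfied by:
  {n: True, v: True}
  {n: True, v: False}
  {v: True, n: False}


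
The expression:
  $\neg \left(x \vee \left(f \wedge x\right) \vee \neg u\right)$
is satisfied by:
  {u: True, x: False}


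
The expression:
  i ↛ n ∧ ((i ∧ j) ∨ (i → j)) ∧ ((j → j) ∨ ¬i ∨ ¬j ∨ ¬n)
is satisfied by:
  {i: True, j: True, n: False}


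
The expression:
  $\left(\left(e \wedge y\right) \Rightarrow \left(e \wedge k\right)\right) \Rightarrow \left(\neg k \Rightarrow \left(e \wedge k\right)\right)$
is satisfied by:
  {y: True, k: True, e: True}
  {y: True, k: True, e: False}
  {k: True, e: True, y: False}
  {k: True, e: False, y: False}
  {y: True, e: True, k: False}


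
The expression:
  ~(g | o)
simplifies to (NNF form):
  ~g & ~o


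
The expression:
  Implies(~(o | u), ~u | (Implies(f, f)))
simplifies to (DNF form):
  True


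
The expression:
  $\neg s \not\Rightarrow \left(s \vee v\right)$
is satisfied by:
  {v: False, s: False}


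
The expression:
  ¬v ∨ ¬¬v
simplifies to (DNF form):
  True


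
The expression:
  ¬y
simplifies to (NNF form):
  ¬y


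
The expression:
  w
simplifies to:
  w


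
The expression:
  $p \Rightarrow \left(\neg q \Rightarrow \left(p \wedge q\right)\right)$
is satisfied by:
  {q: True, p: False}
  {p: False, q: False}
  {p: True, q: True}


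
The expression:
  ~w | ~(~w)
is always true.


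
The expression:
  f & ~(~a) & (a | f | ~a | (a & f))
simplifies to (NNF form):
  a & f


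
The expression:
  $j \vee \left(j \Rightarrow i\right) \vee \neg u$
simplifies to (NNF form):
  $\text{True}$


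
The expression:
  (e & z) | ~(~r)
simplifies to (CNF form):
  (e | r) & (r | z)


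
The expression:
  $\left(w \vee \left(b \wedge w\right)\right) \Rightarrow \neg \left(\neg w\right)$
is always true.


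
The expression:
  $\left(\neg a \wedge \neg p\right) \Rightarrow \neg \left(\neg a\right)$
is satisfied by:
  {a: True, p: True}
  {a: True, p: False}
  {p: True, a: False}


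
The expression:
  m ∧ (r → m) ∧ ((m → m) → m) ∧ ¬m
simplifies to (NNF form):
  False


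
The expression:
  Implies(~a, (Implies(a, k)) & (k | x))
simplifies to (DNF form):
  a | k | x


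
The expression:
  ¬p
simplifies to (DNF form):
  ¬p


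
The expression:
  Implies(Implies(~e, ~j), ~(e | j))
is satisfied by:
  {e: False}


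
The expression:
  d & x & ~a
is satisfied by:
  {d: True, x: True, a: False}


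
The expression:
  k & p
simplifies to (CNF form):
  k & p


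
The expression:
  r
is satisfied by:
  {r: True}


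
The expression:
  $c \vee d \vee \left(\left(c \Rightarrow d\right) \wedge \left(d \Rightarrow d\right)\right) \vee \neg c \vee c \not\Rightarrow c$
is always true.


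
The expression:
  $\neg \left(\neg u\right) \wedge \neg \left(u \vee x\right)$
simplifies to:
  $\text{False}$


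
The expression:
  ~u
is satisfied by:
  {u: False}


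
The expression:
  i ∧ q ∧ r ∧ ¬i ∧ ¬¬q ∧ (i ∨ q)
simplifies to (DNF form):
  False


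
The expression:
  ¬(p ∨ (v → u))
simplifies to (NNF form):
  v ∧ ¬p ∧ ¬u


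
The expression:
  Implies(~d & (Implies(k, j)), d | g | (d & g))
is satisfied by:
  {d: True, g: True, k: True, j: False}
  {d: True, g: True, k: False, j: False}
  {j: True, d: True, g: True, k: True}
  {j: True, d: True, g: True, k: False}
  {d: True, k: True, g: False, j: False}
  {d: True, k: False, g: False, j: False}
  {d: True, j: True, k: True, g: False}
  {d: True, j: True, k: False, g: False}
  {g: True, k: True, d: False, j: False}
  {g: True, d: False, k: False, j: False}
  {j: True, g: True, k: True, d: False}
  {j: True, g: True, d: False, k: False}
  {k: True, d: False, g: False, j: False}


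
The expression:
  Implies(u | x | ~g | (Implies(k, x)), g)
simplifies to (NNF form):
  g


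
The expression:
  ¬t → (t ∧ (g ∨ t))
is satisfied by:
  {t: True}


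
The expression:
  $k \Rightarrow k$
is always true.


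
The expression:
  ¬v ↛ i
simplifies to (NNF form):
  i ∨ ¬v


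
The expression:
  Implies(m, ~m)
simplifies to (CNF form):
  ~m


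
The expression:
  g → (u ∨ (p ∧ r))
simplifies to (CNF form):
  (p ∨ u ∨ ¬g) ∧ (r ∨ u ∨ ¬g)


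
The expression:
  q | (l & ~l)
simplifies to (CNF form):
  q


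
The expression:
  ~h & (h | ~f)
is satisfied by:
  {h: False, f: False}


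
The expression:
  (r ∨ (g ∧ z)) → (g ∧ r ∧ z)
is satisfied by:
  {z: False, r: False, g: False}
  {g: True, z: False, r: False}
  {z: True, g: False, r: False}
  {r: True, g: True, z: True}


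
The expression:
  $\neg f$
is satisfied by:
  {f: False}


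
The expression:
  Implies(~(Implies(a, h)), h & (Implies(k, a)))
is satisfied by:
  {h: True, a: False}
  {a: False, h: False}
  {a: True, h: True}


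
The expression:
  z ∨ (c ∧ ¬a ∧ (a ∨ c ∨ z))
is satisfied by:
  {z: True, c: True, a: False}
  {z: True, a: False, c: False}
  {z: True, c: True, a: True}
  {z: True, a: True, c: False}
  {c: True, a: False, z: False}


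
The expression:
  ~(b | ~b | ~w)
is never true.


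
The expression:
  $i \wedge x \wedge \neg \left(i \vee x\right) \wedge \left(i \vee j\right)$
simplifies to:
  $\text{False}$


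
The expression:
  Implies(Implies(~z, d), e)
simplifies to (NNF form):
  e | (~d & ~z)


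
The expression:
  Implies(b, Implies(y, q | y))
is always true.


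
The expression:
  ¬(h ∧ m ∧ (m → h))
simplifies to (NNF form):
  ¬h ∨ ¬m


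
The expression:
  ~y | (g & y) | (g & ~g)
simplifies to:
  g | ~y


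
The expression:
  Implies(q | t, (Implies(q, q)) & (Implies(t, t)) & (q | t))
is always true.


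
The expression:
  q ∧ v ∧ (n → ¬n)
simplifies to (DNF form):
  q ∧ v ∧ ¬n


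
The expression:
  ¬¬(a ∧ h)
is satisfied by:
  {a: True, h: True}


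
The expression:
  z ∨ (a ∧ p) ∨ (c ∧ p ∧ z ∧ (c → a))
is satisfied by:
  {a: True, z: True, p: True}
  {a: True, z: True, p: False}
  {z: True, p: True, a: False}
  {z: True, p: False, a: False}
  {a: True, p: True, z: False}


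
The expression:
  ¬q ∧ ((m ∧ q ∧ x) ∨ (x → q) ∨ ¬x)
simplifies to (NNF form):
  ¬q ∧ ¬x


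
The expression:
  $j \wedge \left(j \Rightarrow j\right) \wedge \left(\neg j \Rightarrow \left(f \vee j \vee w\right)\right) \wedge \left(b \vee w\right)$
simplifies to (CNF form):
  $j \wedge \left(b \vee w\right)$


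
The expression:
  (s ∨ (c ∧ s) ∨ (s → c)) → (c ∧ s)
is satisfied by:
  {c: True, s: True}


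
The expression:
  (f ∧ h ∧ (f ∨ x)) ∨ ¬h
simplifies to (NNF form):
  f ∨ ¬h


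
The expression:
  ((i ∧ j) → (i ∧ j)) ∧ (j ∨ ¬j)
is always true.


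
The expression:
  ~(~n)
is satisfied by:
  {n: True}


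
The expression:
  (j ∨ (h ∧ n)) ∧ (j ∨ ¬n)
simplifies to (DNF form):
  j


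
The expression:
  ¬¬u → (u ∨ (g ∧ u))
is always true.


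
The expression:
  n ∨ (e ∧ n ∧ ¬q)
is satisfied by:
  {n: True}


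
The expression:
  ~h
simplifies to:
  ~h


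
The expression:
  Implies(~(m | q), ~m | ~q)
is always true.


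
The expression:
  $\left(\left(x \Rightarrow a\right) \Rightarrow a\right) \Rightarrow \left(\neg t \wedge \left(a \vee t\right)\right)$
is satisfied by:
  {a: False, x: False, t: False}
  {t: True, a: False, x: False}
  {a: True, t: False, x: False}
  {x: True, a: True, t: False}


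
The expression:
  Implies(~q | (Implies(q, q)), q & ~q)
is never true.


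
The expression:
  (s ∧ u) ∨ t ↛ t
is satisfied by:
  {u: True, s: True}


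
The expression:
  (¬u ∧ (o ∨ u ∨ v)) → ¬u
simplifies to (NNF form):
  True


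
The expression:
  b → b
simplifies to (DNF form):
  True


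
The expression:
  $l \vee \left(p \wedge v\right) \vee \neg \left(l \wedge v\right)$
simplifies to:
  $\text{True}$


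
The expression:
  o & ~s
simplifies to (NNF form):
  o & ~s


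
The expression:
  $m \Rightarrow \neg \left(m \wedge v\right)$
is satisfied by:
  {m: False, v: False}
  {v: True, m: False}
  {m: True, v: False}


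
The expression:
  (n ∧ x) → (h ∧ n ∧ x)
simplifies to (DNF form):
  h ∨ ¬n ∨ ¬x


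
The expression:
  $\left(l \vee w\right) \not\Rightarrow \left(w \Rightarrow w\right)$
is never true.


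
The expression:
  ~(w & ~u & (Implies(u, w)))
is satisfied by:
  {u: True, w: False}
  {w: False, u: False}
  {w: True, u: True}


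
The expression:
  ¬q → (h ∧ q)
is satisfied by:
  {q: True}


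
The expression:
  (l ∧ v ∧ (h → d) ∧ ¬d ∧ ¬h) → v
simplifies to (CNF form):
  True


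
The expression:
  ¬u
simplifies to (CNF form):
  ¬u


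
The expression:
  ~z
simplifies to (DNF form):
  ~z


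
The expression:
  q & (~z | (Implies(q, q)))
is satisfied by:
  {q: True}


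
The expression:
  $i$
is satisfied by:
  {i: True}


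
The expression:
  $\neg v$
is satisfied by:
  {v: False}


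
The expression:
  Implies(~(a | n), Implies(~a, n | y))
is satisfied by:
  {a: True, n: True, y: True}
  {a: True, n: True, y: False}
  {a: True, y: True, n: False}
  {a: True, y: False, n: False}
  {n: True, y: True, a: False}
  {n: True, y: False, a: False}
  {y: True, n: False, a: False}


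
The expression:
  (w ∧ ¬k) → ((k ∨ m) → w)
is always true.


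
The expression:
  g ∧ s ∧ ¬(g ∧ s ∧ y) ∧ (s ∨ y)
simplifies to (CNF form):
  g ∧ s ∧ ¬y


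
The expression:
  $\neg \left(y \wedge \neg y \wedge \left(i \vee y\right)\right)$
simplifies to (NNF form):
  $\text{True}$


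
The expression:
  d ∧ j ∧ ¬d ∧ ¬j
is never true.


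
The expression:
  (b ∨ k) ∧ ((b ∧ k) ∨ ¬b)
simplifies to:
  k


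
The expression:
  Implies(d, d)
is always true.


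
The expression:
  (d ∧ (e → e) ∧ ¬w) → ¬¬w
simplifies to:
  w ∨ ¬d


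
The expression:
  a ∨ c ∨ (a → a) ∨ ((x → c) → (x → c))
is always true.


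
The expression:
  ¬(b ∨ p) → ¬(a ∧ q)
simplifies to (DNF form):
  b ∨ p ∨ ¬a ∨ ¬q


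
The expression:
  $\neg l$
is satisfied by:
  {l: False}


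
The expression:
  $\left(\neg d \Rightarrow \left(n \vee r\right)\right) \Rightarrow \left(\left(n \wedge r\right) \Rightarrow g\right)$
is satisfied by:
  {g: True, n: False, r: False}
  {g: False, n: False, r: False}
  {r: True, g: True, n: False}
  {r: True, g: False, n: False}
  {n: True, g: True, r: False}
  {n: True, g: False, r: False}
  {n: True, r: True, g: True}


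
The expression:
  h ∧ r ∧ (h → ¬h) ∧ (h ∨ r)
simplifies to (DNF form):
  False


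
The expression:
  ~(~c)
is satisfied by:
  {c: True}


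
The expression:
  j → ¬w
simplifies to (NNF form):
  ¬j ∨ ¬w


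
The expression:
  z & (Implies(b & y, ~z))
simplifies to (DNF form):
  (z & ~b) | (z & ~y)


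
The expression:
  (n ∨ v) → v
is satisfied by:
  {v: True, n: False}
  {n: False, v: False}
  {n: True, v: True}


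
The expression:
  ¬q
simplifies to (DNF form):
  ¬q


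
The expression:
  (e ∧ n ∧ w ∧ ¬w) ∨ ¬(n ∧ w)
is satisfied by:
  {w: False, n: False}
  {n: True, w: False}
  {w: True, n: False}


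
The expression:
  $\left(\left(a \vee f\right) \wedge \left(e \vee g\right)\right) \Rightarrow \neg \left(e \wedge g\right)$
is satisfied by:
  {a: False, g: False, e: False, f: False}
  {f: True, a: False, g: False, e: False}
  {a: True, f: False, g: False, e: False}
  {f: True, a: True, g: False, e: False}
  {e: True, f: False, a: False, g: False}
  {f: True, e: True, a: False, g: False}
  {e: True, a: True, f: False, g: False}
  {f: True, e: True, a: True, g: False}
  {g: True, e: False, a: False, f: False}
  {g: True, f: True, e: False, a: False}
  {g: True, a: True, e: False, f: False}
  {f: True, g: True, a: True, e: False}
  {g: True, e: True, f: False, a: False}


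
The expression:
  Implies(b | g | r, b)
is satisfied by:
  {b: True, r: False, g: False}
  {b: True, g: True, r: False}
  {b: True, r: True, g: False}
  {b: True, g: True, r: True}
  {g: False, r: False, b: False}


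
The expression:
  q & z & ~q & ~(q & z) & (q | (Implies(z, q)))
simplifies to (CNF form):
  False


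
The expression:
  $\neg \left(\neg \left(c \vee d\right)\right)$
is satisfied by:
  {d: True, c: True}
  {d: True, c: False}
  {c: True, d: False}


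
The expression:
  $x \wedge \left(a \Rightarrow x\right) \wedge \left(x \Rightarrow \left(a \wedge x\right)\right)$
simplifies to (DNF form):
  $a \wedge x$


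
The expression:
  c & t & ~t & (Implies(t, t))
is never true.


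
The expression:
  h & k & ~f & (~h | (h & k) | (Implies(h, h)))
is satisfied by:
  {h: True, k: True, f: False}


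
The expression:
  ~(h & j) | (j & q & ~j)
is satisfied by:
  {h: False, j: False}
  {j: True, h: False}
  {h: True, j: False}


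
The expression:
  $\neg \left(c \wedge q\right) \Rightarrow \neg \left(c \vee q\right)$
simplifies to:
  $\left(c \wedge q\right) \vee \left(\neg c \wedge \neg q\right)$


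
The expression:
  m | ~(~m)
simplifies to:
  m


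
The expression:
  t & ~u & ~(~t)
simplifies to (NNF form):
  t & ~u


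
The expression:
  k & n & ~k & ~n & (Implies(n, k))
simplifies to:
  False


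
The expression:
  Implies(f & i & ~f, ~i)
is always true.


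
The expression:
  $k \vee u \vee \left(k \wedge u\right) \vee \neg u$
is always true.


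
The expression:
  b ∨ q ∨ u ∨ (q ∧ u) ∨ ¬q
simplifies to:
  True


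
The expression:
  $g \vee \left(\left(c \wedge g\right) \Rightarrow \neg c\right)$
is always true.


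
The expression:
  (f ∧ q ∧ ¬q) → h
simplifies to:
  True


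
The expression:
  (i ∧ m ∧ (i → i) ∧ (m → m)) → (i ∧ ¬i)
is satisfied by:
  {m: False, i: False}
  {i: True, m: False}
  {m: True, i: False}


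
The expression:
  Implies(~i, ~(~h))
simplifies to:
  h | i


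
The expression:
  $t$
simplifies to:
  $t$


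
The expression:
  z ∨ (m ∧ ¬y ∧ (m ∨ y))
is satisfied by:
  {z: True, m: True, y: False}
  {z: True, m: False, y: False}
  {y: True, z: True, m: True}
  {y: True, z: True, m: False}
  {m: True, y: False, z: False}


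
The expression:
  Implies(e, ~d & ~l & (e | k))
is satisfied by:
  {d: False, e: False, l: False}
  {l: True, d: False, e: False}
  {d: True, l: False, e: False}
  {l: True, d: True, e: False}
  {e: True, l: False, d: False}


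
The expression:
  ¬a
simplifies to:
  ¬a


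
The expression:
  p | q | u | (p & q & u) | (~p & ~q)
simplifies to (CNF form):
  True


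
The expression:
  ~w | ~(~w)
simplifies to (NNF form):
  True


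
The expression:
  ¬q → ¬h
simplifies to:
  q ∨ ¬h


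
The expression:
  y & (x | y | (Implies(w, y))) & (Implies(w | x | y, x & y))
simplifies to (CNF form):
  x & y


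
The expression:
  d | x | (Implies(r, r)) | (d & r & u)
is always true.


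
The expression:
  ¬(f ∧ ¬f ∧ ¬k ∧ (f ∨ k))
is always true.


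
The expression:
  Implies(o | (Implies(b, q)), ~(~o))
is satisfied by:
  {o: True, b: True, q: False}
  {o: True, b: False, q: False}
  {o: True, q: True, b: True}
  {o: True, q: True, b: False}
  {b: True, q: False, o: False}


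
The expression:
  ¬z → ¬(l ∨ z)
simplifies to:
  z ∨ ¬l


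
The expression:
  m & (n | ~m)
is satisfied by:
  {m: True, n: True}


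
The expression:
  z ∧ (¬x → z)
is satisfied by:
  {z: True}


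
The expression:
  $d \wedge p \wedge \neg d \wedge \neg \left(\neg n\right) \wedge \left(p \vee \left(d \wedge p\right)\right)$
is never true.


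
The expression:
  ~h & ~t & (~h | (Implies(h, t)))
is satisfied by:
  {h: False, t: False}


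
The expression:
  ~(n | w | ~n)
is never true.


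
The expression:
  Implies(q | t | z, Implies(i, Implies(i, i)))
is always true.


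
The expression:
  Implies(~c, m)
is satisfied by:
  {c: True, m: True}
  {c: True, m: False}
  {m: True, c: False}


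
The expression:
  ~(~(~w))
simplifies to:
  ~w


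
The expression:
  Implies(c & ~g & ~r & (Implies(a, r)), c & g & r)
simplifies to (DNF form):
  a | g | r | ~c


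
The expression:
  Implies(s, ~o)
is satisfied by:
  {s: False, o: False}
  {o: True, s: False}
  {s: True, o: False}


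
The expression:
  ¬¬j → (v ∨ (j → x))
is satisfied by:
  {x: True, v: True, j: False}
  {x: True, v: False, j: False}
  {v: True, x: False, j: False}
  {x: False, v: False, j: False}
  {j: True, x: True, v: True}
  {j: True, x: True, v: False}
  {j: True, v: True, x: False}


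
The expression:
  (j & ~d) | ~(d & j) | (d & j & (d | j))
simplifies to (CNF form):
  True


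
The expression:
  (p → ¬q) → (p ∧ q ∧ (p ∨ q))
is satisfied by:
  {p: True, q: True}


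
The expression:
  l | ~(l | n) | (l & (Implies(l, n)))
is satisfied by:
  {l: True, n: False}
  {n: False, l: False}
  {n: True, l: True}


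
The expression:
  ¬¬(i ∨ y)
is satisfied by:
  {i: True, y: True}
  {i: True, y: False}
  {y: True, i: False}


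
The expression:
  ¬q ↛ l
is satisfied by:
  {l: True, q: False}
  {q: False, l: False}
  {q: True, l: True}


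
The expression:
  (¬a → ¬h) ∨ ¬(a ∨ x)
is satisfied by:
  {a: True, h: False, x: False}
  {h: False, x: False, a: False}
  {a: True, x: True, h: False}
  {x: True, h: False, a: False}
  {a: True, h: True, x: False}
  {h: True, a: False, x: False}
  {a: True, x: True, h: True}


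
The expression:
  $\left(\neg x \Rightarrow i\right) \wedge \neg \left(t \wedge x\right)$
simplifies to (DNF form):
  $\left(i \wedge \neg x\right) \vee \left(x \wedge \neg t\right)$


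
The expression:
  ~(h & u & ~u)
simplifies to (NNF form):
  True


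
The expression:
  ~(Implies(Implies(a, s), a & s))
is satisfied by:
  {a: False}


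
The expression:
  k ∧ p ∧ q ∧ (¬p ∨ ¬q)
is never true.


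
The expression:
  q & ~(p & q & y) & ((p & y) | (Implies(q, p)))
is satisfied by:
  {p: True, q: True, y: False}


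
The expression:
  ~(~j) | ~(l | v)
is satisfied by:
  {j: True, v: False, l: False}
  {j: True, l: True, v: False}
  {j: True, v: True, l: False}
  {j: True, l: True, v: True}
  {l: False, v: False, j: False}


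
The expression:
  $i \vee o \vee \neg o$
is always true.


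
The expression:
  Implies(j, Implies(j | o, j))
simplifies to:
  True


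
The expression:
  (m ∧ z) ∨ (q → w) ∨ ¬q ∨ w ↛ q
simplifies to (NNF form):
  w ∨ (m ∧ z) ∨ ¬q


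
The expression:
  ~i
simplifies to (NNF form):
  ~i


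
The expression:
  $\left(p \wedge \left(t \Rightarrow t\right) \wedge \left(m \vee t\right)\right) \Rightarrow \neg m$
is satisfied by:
  {p: False, m: False}
  {m: True, p: False}
  {p: True, m: False}


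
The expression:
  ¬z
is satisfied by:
  {z: False}


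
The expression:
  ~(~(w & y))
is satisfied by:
  {w: True, y: True}


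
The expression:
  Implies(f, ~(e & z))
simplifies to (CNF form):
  ~e | ~f | ~z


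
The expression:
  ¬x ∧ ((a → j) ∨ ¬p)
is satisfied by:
  {j: True, x: False, p: False, a: False}
  {j: False, x: False, p: False, a: False}
  {j: True, a: True, x: False, p: False}
  {a: True, j: False, x: False, p: False}
  {j: True, p: True, a: False, x: False}
  {p: True, a: False, x: False, j: False}
  {j: True, a: True, p: True, x: False}


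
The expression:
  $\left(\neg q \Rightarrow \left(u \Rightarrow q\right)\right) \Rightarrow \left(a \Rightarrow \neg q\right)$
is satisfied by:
  {q: False, a: False}
  {a: True, q: False}
  {q: True, a: False}


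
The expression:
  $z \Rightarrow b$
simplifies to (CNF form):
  $b \vee \neg z$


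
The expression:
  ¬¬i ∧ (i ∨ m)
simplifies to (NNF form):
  i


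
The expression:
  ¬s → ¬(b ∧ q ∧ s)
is always true.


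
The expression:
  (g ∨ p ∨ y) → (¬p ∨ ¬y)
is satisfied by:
  {p: False, y: False}
  {y: True, p: False}
  {p: True, y: False}


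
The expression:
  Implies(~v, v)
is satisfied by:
  {v: True}


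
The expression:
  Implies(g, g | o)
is always true.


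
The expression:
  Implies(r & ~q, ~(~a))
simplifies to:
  a | q | ~r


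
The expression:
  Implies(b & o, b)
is always true.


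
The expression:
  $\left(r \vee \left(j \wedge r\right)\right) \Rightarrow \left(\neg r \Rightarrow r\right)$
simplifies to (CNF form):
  $\text{True}$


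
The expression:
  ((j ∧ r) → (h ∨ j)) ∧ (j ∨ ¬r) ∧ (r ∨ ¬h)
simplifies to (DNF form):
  (j ∧ r) ∨ (¬h ∧ ¬r)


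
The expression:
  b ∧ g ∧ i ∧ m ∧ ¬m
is never true.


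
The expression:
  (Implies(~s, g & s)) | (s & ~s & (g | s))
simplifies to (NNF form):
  s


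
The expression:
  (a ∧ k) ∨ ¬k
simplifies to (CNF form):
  a ∨ ¬k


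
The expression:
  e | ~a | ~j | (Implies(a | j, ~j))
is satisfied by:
  {e: True, a: False, j: False}
  {e: False, a: False, j: False}
  {j: True, e: True, a: False}
  {j: True, e: False, a: False}
  {a: True, e: True, j: False}
  {a: True, e: False, j: False}
  {a: True, j: True, e: True}


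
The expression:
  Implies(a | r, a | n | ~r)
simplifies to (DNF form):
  a | n | ~r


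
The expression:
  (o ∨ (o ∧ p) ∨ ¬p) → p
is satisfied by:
  {p: True}


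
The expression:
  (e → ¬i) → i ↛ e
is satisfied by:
  {i: True}


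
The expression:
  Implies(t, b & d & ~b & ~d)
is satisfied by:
  {t: False}


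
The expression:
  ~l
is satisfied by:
  {l: False}


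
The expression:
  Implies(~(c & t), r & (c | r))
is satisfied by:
  {r: True, c: True, t: True}
  {r: True, c: True, t: False}
  {r: True, t: True, c: False}
  {r: True, t: False, c: False}
  {c: True, t: True, r: False}


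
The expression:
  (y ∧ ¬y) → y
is always true.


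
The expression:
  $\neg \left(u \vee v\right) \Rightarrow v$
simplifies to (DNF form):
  $u \vee v$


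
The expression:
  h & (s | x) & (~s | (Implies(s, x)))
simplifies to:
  h & x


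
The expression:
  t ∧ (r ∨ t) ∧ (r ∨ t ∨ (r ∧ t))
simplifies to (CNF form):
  t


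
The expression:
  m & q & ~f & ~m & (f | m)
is never true.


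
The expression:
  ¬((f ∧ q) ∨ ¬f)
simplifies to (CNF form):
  f ∧ ¬q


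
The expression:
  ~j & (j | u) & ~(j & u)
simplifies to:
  u & ~j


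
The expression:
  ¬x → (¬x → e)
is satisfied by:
  {x: True, e: True}
  {x: True, e: False}
  {e: True, x: False}


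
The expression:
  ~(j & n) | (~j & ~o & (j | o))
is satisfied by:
  {n: False, j: False}
  {j: True, n: False}
  {n: True, j: False}


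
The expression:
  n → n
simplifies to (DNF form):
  True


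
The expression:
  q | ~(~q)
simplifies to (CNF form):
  q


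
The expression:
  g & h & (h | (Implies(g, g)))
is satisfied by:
  {h: True, g: True}


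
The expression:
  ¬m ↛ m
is always true.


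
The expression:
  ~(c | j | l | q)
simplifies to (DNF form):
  ~c & ~j & ~l & ~q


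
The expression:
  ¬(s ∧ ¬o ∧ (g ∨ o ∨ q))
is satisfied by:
  {o: True, q: False, s: False, g: False}
  {g: True, o: True, q: False, s: False}
  {o: True, q: True, s: False, g: False}
  {g: True, o: True, q: True, s: False}
  {g: False, q: False, s: False, o: False}
  {g: True, q: False, s: False, o: False}
  {q: True, g: False, s: False, o: False}
  {g: True, q: True, s: False, o: False}
  {s: True, o: True, g: False, q: False}
  {g: True, s: True, o: True, q: False}
  {s: True, o: True, q: True, g: False}
  {g: True, s: True, o: True, q: True}
  {s: True, o: False, q: False, g: False}


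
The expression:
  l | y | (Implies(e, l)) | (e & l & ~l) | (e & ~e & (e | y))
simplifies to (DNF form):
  l | y | ~e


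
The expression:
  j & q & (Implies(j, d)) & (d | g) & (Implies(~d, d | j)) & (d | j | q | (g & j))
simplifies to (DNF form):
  d & j & q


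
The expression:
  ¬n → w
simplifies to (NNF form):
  n ∨ w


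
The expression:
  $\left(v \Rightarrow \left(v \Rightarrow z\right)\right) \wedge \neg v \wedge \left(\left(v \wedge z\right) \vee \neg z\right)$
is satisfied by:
  {v: False, z: False}


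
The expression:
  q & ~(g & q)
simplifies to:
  q & ~g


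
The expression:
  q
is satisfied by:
  {q: True}


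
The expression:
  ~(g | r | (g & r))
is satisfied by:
  {g: False, r: False}


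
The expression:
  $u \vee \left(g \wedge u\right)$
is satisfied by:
  {u: True}


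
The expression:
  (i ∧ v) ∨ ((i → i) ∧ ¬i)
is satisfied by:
  {v: True, i: False}
  {i: False, v: False}
  {i: True, v: True}


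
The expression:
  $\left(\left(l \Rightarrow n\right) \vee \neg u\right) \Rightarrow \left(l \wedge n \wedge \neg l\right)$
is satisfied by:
  {u: True, l: True, n: False}


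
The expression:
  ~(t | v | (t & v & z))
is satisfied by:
  {v: False, t: False}


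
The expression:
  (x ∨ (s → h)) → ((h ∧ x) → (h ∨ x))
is always true.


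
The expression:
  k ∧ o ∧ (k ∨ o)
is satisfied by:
  {o: True, k: True}


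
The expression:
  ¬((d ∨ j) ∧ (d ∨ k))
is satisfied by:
  {d: False, k: False, j: False}
  {j: True, d: False, k: False}
  {k: True, d: False, j: False}


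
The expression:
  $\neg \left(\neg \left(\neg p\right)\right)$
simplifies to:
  $\neg p$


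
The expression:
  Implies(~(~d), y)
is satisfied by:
  {y: True, d: False}
  {d: False, y: False}
  {d: True, y: True}


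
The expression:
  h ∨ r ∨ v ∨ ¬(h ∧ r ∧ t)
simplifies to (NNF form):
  True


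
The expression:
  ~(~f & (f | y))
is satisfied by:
  {f: True, y: False}
  {y: False, f: False}
  {y: True, f: True}


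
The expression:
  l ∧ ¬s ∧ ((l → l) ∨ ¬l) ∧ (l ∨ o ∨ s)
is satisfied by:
  {l: True, s: False}


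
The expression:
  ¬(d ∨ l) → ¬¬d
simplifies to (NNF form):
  d ∨ l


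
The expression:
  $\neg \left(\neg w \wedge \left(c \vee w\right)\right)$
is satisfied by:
  {w: True, c: False}
  {c: False, w: False}
  {c: True, w: True}


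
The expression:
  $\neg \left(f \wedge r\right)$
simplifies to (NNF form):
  $\neg f \vee \neg r$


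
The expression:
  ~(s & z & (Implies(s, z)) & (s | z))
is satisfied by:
  {s: False, z: False}
  {z: True, s: False}
  {s: True, z: False}


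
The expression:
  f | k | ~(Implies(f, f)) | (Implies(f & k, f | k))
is always true.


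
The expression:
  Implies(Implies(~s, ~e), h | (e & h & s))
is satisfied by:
  {e: True, h: True, s: False}
  {h: True, s: False, e: False}
  {e: True, h: True, s: True}
  {h: True, s: True, e: False}
  {e: True, s: False, h: False}


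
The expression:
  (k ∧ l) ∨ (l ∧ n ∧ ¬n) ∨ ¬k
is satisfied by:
  {l: True, k: False}
  {k: False, l: False}
  {k: True, l: True}


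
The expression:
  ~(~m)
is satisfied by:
  {m: True}


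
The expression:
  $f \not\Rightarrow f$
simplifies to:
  $\text{False}$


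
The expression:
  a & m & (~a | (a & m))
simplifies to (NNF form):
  a & m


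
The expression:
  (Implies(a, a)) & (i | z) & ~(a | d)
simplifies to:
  ~a & ~d & (i | z)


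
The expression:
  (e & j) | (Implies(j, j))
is always true.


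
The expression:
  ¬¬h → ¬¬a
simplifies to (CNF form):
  a ∨ ¬h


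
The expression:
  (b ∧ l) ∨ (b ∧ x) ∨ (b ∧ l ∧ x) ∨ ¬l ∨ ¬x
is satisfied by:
  {b: True, l: False, x: False}
  {l: False, x: False, b: False}
  {b: True, x: True, l: False}
  {x: True, l: False, b: False}
  {b: True, l: True, x: False}
  {l: True, b: False, x: False}
  {b: True, x: True, l: True}


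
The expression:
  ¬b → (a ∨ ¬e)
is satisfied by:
  {a: True, b: True, e: False}
  {a: True, e: False, b: False}
  {b: True, e: False, a: False}
  {b: False, e: False, a: False}
  {a: True, b: True, e: True}
  {a: True, e: True, b: False}
  {b: True, e: True, a: False}


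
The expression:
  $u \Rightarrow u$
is always true.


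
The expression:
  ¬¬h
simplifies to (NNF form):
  h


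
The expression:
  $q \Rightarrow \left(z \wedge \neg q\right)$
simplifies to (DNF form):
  $\neg q$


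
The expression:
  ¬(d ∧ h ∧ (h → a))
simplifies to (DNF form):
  ¬a ∨ ¬d ∨ ¬h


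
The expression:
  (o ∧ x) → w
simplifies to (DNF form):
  w ∨ ¬o ∨ ¬x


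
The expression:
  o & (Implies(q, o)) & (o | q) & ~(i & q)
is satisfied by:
  {o: True, q: False, i: False}
  {o: True, i: True, q: False}
  {o: True, q: True, i: False}


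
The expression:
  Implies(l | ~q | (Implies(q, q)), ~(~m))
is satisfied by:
  {m: True}


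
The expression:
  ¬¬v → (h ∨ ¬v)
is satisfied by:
  {h: True, v: False}
  {v: False, h: False}
  {v: True, h: True}


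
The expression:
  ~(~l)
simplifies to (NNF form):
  l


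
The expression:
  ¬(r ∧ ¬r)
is always true.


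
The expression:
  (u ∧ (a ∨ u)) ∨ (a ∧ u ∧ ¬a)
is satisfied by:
  {u: True}


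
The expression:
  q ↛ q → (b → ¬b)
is always true.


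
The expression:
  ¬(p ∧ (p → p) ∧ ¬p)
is always true.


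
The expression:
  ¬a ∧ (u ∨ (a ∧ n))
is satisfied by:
  {u: True, a: False}


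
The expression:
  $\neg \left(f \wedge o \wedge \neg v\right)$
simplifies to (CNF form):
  $v \vee \neg f \vee \neg o$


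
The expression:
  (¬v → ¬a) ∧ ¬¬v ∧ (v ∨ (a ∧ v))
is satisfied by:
  {v: True}


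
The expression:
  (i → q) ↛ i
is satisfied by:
  {i: False}


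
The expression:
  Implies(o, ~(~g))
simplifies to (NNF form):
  g | ~o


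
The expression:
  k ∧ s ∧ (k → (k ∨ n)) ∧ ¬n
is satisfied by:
  {k: True, s: True, n: False}


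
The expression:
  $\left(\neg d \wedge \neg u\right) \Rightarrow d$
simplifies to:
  $d \vee u$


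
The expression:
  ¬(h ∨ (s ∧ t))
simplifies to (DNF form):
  (¬h ∧ ¬s) ∨ (¬h ∧ ¬t)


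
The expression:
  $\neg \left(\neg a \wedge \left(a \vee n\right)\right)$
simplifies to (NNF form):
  $a \vee \neg n$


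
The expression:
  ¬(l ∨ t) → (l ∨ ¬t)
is always true.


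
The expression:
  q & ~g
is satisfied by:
  {q: True, g: False}


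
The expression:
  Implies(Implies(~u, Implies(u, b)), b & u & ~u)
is never true.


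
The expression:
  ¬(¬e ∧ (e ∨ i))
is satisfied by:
  {e: True, i: False}
  {i: False, e: False}
  {i: True, e: True}


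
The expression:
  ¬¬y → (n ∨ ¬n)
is always true.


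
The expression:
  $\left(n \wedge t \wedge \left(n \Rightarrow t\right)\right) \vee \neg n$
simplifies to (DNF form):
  $t \vee \neg n$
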